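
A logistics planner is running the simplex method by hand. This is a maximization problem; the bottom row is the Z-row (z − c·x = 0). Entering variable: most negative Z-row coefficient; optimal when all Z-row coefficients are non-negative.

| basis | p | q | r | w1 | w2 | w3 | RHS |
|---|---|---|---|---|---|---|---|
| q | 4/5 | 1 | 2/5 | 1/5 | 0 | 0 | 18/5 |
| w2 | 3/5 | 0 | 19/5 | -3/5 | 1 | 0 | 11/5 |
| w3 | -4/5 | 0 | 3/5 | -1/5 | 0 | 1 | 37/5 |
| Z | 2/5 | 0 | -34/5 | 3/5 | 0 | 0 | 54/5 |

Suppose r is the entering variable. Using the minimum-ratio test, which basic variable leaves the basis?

Column r entries and ratios — q: (18/5)/(2/5) = 9; w2: (11/5)/(19/5) = 11/19; w3: (37/5)/(3/5) = 37/3.
Smallest ratio is 11/19 in the row of w2, so w2 leaves.

w2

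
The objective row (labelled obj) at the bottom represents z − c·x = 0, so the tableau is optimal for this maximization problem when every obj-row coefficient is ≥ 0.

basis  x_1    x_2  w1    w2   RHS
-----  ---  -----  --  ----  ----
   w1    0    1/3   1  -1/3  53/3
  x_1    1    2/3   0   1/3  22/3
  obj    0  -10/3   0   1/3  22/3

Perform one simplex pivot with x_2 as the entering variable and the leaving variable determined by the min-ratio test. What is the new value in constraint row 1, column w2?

-1/2

Ratio test on column x_2 — row 1: (53/3)/(1/3) = 53; row 2: (22/3)/(2/3) = 11. Minimum is 11 at row 2 (x_1 leaves); pivot element 2/3.
Divide row 2 by 2/3; eliminate column x_2 from the other rows.
Row 1 update in column w2: -1/3 − (1/3)·(1/2) = -1/2.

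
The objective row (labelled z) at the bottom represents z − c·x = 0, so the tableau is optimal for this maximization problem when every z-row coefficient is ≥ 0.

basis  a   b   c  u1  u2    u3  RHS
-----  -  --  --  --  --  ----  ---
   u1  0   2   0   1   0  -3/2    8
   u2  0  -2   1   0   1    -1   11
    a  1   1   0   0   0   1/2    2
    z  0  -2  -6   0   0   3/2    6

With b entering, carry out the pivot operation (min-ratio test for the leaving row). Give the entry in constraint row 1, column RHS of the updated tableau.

Ratio test on column b — row 1: 8/2 = 4; row 2: entry -2 ≤ 0; row 3: 2/1 = 2. Minimum is 2 at row 3 (a leaves); pivot element 1.
Divide row 3 by 1; eliminate column b from the other rows.
Row 1 update in column RHS: 8 − 2·2 = 4.

4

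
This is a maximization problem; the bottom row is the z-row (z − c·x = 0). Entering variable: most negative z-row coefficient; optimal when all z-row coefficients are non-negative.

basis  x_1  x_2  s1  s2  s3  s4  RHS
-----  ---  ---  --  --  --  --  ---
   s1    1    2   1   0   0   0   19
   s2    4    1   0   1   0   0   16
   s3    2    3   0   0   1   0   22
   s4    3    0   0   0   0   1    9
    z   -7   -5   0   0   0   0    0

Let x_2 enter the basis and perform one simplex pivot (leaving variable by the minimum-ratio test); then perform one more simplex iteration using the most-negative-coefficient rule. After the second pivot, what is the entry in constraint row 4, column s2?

Ratio test on column x_2 — row 1: 19/2 = 19/2; row 2: 16/1 = 16; row 3: 22/3 = 22/3; row 4: entry 0 ≤ 0. Minimum is 22/3 at row 3 (s3 leaves); pivot element 3.
Divide row 3 by 3; eliminate column x_2 from the other rows.
Second iteration: most negative z-row entry is -11/3 in column x_1, so x_1 enters.
Ratio test on column x_1 — row 1: entry -1/3 ≤ 0; row 2: (26/3)/(10/3) = 13/5; row 3: (22/3)/(2/3) = 11; row 4: 9/3 = 3. Minimum is 13/5 at row 2 (s2 leaves); pivot element 10/3.
Divide row 2 by 10/3; eliminate column x_1 from the other rows.
After both pivots, the entry at constraint row 4, column s2 is -9/10.

-9/10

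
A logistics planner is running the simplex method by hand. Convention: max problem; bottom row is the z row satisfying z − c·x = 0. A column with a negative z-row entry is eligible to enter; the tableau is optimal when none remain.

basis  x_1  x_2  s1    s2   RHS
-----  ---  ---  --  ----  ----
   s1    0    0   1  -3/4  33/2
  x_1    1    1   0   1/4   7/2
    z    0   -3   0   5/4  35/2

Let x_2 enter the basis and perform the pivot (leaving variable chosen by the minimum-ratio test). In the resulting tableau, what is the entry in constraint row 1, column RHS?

Ratio test on column x_2 — row 1: entry 0 ≤ 0; row 2: (7/2)/1 = 7/2. Minimum is 7/2 at row 2 (x_1 leaves); pivot element 1.
Divide row 2 by 1; eliminate column x_2 from the other rows.
Row 1 update in column RHS: 33/2 − 0·(7/2) = 33/2.

33/2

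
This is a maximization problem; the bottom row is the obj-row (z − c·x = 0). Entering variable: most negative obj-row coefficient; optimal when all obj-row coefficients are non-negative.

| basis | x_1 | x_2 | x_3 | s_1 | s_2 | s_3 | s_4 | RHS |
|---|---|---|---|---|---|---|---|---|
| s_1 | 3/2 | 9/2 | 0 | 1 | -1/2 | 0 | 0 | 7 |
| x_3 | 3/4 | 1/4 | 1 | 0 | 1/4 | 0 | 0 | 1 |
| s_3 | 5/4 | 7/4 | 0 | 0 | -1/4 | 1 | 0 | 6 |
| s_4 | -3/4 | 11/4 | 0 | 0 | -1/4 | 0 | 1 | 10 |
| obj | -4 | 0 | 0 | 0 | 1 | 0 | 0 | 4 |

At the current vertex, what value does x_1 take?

x_1 is not in the basis, so in the current basic feasible solution x_1 = 0.

0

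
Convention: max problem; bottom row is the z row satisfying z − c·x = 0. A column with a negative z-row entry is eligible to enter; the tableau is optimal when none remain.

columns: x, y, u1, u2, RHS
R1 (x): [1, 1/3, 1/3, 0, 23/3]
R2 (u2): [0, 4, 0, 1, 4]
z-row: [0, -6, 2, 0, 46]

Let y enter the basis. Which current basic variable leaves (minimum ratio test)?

Column y entries and ratios — x: (23/3)/(1/3) = 23; u2: 4/4 = 1.
Smallest ratio is 1 in the row of u2, so u2 leaves.

u2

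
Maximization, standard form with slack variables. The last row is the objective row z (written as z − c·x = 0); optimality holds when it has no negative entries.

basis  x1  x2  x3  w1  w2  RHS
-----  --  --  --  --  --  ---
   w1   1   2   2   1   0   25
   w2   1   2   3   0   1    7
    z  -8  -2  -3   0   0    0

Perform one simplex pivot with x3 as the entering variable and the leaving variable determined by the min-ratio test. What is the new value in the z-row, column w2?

Ratio test on column x3 — row 1: 25/2 = 25/2; row 2: 7/3 = 7/3. Minimum is 7/3 at row 2 (w2 leaves); pivot element 3.
Divide row 2 by 3; eliminate column x3 from the other rows.
z-row update in column w2: 0 − (-3)·(1/3) = 1.

1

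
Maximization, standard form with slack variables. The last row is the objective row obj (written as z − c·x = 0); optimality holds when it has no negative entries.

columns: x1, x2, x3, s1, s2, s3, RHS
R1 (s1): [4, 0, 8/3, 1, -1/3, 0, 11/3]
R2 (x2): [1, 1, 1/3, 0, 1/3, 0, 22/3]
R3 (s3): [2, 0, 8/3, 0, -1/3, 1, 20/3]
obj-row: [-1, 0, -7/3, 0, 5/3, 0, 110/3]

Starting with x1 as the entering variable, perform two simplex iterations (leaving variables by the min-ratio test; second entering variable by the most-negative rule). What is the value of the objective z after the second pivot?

319/8

Ratio test on column x1 — row 1: (11/3)/4 = 11/12; row 2: (22/3)/1 = 22/3; row 3: (20/3)/2 = 10/3. Minimum is 11/12 at row 1 (s1 leaves); pivot element 4.
Pivot on row 1; the obj-row RHS becomes 110/3 − (-1)·(11/12) = 451/12.
Next entering variable (most negative obj-row entry -5/3): x3.
Ratio test on column x3 — row 1: (11/12)/(2/3) = 11/8; row 2: entry -1/3 ≤ 0; row 3: (29/6)/(4/3) = 29/8. Minimum is 11/8 at row 1 (x1 leaves); pivot element 2/3.
After the second pivot the obj-row RHS is 451/12 − (-5/3)·(11/8) = 319/8.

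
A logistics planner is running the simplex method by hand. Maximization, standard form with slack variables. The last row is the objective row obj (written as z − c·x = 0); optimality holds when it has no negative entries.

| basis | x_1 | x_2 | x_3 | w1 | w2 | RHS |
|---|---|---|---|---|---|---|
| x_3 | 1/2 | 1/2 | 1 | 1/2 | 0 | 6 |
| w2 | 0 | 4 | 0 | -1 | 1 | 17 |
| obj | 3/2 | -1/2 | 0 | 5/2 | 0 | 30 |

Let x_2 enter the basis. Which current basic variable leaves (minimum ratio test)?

w2

Column x_2 entries and ratios — x_3: 6/(1/2) = 12; w2: 17/4 = 17/4.
Smallest ratio is 17/4 in the row of w2, so w2 leaves.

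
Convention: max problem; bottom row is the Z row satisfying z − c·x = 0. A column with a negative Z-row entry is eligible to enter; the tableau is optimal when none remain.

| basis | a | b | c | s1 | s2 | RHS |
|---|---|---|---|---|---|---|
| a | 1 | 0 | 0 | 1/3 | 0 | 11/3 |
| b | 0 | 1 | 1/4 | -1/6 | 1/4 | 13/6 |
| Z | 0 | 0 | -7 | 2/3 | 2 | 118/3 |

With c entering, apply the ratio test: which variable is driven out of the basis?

b

Column c entries and ratios — a: 0 ≤ 0, skip; b: (13/6)/(1/4) = 26/3.
Smallest ratio is 26/3 in the row of b, so b leaves.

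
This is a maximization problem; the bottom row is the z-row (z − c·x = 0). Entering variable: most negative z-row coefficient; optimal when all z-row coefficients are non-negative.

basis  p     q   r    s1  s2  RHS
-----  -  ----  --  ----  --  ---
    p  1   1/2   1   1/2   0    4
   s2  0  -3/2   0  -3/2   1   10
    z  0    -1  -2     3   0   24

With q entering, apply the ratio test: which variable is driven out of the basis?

p

Column q entries and ratios — p: 4/(1/2) = 8; s2: -3/2 ≤ 0, skip.
Smallest ratio is 8 in the row of p, so p leaves.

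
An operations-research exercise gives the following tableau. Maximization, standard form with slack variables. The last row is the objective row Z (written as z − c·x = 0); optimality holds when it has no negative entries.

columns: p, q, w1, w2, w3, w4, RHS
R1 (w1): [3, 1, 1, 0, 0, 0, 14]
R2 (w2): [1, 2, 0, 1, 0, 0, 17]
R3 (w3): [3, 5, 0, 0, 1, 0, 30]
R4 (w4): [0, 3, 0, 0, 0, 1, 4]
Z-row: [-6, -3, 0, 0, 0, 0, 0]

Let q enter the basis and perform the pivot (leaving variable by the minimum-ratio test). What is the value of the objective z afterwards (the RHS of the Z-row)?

4

Ratio test on column q — row 1: 14/1 = 14; row 2: 17/2 = 17/2; row 3: 30/5 = 6; row 4: 4/3 = 4/3. Minimum is 4/3 at row 4 (w4 leaves); pivot element 3.
Pivot on row 4; the Z-row RHS becomes 0 − (-3)·(4/3) = 4.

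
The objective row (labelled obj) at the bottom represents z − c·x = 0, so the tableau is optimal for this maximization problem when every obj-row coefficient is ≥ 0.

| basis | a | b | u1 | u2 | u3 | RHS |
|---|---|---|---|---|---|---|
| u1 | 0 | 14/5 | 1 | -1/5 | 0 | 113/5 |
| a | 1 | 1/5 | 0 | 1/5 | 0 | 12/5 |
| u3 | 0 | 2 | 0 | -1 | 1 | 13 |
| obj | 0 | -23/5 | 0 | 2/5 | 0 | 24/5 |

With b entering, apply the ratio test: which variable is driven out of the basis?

u3

Column b entries and ratios — u1: (113/5)/(14/5) = 113/14; a: (12/5)/(1/5) = 12; u3: 13/2 = 13/2.
Smallest ratio is 13/2 in the row of u3, so u3 leaves.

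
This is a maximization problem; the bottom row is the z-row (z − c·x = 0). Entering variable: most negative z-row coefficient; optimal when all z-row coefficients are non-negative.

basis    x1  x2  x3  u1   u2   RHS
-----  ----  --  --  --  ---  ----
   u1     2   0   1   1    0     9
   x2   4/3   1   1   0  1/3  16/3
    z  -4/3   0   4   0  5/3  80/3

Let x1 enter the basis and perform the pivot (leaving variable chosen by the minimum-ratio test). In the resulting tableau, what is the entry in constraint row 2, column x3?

3/4

Ratio test on column x1 — row 1: 9/2 = 9/2; row 2: (16/3)/(4/3) = 4. Minimum is 4 at row 2 (x2 leaves); pivot element 4/3.
Divide row 2 by 4/3; eliminate column x1 from the other rows.
In the new row 2, the x3 entry is the old entry divided by the pivot: 1/(4/3) = 3/4.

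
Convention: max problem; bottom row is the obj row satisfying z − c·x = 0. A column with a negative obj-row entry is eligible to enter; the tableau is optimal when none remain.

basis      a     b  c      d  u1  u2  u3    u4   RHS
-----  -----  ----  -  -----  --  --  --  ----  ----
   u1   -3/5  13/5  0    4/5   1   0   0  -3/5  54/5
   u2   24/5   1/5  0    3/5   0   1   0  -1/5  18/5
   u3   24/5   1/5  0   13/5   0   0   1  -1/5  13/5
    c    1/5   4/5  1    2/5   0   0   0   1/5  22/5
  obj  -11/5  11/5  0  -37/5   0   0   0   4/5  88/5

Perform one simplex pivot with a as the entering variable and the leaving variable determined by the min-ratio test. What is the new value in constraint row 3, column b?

Ratio test on column a — row 1: entry -3/5 ≤ 0; row 2: (18/5)/(24/5) = 3/4; row 3: (13/5)/(24/5) = 13/24; row 4: (22/5)/(1/5) = 22. Minimum is 13/24 at row 3 (u3 leaves); pivot element 24/5.
Divide row 3 by 24/5; eliminate column a from the other rows.
In the new row 3, the b entry is the old entry divided by the pivot: (1/5)/(24/5) = 1/24.

1/24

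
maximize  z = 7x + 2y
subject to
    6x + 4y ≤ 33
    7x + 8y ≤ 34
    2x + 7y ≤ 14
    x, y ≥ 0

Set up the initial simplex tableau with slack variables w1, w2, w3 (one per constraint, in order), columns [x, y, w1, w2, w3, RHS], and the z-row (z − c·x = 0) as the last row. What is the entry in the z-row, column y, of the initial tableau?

The z-row carries the negated objective coefficients: the y entry is -2.

-2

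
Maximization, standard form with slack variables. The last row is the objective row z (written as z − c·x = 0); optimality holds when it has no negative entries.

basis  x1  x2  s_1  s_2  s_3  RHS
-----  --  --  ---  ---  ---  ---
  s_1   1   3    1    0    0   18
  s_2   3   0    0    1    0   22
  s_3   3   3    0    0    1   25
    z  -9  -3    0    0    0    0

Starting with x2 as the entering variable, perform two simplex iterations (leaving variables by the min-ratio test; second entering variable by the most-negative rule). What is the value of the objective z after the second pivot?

Ratio test on column x2 — row 1: 18/3 = 6; row 2: entry 0 ≤ 0; row 3: 25/3 = 25/3. Minimum is 6 at row 1 (s_1 leaves); pivot element 3.
Pivot on row 1; the z-row RHS becomes 0 − (-3)·6 = 18.
Next entering variable (most negative z-row entry -8): x1.
Ratio test on column x1 — row 1: 6/(1/3) = 18; row 2: 22/3 = 22/3; row 3: 7/2 = 7/2. Minimum is 7/2 at row 3 (s_3 leaves); pivot element 2.
After the second pivot the z-row RHS is 18 − (-8)·(7/2) = 46.

46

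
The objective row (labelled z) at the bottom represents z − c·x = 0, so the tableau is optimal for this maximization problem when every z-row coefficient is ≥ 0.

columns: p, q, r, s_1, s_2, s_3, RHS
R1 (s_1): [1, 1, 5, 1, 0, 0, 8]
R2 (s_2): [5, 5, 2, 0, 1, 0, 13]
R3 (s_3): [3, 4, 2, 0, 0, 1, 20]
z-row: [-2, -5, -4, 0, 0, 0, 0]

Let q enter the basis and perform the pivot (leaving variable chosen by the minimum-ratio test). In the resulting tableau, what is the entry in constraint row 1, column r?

Ratio test on column q — row 1: 8/1 = 8; row 2: 13/5 = 13/5; row 3: 20/4 = 5. Minimum is 13/5 at row 2 (s_2 leaves); pivot element 5.
Divide row 2 by 5; eliminate column q from the other rows.
Row 1 update in column r: 5 − 1·(2/5) = 23/5.

23/5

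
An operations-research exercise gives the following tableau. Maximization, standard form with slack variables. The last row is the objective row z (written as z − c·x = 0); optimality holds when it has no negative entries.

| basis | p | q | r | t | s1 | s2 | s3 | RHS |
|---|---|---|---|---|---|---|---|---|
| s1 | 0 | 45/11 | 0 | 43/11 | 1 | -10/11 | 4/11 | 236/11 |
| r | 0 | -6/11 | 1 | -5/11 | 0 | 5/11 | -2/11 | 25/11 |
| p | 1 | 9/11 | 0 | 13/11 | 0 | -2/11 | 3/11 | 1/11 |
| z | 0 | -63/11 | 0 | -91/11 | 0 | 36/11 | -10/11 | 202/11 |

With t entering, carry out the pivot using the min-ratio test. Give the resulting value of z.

Ratio test on column t — row 1: (236/11)/(43/11) = 236/43; row 2: entry -5/11 ≤ 0; row 3: (1/11)/(13/11) = 1/13. Minimum is 1/13 at row 3 (p leaves); pivot element 13/11.
Pivot on row 3; the z-row RHS becomes 202/11 − (-91/11)·(1/13) = 19.

19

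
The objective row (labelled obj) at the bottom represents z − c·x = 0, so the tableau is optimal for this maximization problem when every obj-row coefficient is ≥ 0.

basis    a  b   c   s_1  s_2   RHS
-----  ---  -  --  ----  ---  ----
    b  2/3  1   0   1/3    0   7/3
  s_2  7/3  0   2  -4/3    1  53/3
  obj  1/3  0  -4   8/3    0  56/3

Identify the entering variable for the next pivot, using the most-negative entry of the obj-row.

Negative obj-row entries: c: -4.
The most negative is -4 in column c, so c enters.

c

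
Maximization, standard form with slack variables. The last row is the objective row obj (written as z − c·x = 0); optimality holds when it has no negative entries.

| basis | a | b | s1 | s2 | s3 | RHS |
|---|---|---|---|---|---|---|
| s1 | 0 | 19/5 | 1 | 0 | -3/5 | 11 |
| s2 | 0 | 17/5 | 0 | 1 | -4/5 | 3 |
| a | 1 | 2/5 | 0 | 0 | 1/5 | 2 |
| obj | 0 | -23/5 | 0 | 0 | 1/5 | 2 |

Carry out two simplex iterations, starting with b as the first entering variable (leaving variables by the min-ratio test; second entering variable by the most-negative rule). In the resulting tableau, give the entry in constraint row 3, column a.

Ratio test on column b — row 1: 11/(19/5) = 55/19; row 2: 3/(17/5) = 15/17; row 3: 2/(2/5) = 5. Minimum is 15/17 at row 2 (s2 leaves); pivot element 17/5.
Divide row 2 by 17/5; eliminate column b from the other rows.
Second iteration: most negative obj-row entry is -15/17 in column s3, so s3 enters.
Ratio test on column s3 — row 1: (130/17)/(5/17) = 26; row 2: entry -4/17 ≤ 0; row 3: (28/17)/(5/17) = 28/5. Minimum is 28/5 at row 3 (a leaves); pivot element 5/17.
Divide row 3 by 5/17; eliminate column s3 from the other rows.
After both pivots, the entry at constraint row 3, column a is 17/5.

17/5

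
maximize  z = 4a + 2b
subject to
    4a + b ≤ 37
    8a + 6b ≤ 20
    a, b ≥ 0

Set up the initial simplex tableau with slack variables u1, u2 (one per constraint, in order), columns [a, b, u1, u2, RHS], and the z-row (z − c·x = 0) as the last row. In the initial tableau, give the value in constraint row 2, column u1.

Slack u1 belongs to constraint 1; its column is the unit vector e_1, so the entry in row 2 is 0.

0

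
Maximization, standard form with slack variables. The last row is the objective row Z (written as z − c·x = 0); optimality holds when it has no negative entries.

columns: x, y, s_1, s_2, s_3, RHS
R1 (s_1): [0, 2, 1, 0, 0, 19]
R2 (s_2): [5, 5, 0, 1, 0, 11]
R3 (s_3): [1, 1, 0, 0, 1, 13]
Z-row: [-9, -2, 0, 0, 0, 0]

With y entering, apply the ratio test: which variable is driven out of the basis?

s_2

Column y entries and ratios — s_1: 19/2 = 19/2; s_2: 11/5 = 11/5; s_3: 13/1 = 13.
Smallest ratio is 11/5 in the row of s_2, so s_2 leaves.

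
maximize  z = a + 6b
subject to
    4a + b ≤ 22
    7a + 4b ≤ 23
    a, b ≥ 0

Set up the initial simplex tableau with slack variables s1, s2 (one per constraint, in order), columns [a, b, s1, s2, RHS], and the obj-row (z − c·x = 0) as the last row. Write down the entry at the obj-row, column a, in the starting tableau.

-1

The obj-row carries the negated objective coefficients: the a entry is -1.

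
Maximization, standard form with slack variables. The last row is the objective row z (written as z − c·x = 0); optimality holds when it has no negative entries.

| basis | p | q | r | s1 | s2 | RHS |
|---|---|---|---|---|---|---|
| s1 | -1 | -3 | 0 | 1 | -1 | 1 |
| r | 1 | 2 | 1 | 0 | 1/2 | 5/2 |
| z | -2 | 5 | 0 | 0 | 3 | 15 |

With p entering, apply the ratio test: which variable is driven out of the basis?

r

Column p entries and ratios — s1: -1 ≤ 0, skip; r: (5/2)/1 = 5/2.
Smallest ratio is 5/2 in the row of r, so r leaves.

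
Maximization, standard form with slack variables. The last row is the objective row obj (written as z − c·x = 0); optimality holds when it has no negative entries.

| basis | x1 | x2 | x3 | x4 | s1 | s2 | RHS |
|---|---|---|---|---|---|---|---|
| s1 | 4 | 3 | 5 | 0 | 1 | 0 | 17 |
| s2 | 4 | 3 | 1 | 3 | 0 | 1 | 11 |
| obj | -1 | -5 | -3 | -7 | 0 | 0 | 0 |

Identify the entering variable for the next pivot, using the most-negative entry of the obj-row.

x4

Negative obj-row entries: x1: -1, x2: -5, x3: -3, x4: -7.
The most negative is -7 in column x4, so x4 enters.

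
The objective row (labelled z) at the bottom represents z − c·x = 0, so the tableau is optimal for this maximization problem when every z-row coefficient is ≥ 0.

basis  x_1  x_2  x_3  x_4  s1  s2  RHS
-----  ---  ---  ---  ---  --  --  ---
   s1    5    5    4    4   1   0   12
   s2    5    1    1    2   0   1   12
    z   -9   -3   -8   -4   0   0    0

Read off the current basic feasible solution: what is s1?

s1 is basic (row 1); its value is the RHS of that row, 12.

12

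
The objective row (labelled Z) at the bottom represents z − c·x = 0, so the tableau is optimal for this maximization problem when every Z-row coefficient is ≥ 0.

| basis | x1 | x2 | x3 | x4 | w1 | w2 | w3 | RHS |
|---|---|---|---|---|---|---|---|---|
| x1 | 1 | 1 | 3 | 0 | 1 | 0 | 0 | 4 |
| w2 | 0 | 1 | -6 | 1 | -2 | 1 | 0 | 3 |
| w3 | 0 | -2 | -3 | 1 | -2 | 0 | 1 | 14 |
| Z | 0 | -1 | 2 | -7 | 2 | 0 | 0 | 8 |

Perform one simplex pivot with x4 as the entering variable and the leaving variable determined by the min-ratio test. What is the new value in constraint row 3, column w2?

-1

Ratio test on column x4 — row 1: entry 0 ≤ 0; row 2: 3/1 = 3; row 3: 14/1 = 14. Minimum is 3 at row 2 (w2 leaves); pivot element 1.
Divide row 2 by 1; eliminate column x4 from the other rows.
Row 3 update in column w2: 0 − 1·1 = -1.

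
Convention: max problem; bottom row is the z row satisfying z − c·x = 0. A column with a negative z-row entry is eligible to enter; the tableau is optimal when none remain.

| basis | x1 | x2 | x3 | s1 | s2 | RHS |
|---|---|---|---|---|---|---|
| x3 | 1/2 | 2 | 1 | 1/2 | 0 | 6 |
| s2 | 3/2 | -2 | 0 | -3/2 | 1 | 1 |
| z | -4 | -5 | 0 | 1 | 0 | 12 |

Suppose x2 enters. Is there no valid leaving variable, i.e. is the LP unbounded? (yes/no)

Column x2 has positive entries in row(s) 1, so the ratio test bounds it — not unbounded.

no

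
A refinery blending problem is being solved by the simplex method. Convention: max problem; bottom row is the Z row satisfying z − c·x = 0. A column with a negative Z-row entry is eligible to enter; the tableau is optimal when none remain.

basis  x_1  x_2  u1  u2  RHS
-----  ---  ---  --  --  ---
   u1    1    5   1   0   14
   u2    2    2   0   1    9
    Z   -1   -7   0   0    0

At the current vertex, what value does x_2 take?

x_2 is not in the basis, so in the current basic feasible solution x_2 = 0.

0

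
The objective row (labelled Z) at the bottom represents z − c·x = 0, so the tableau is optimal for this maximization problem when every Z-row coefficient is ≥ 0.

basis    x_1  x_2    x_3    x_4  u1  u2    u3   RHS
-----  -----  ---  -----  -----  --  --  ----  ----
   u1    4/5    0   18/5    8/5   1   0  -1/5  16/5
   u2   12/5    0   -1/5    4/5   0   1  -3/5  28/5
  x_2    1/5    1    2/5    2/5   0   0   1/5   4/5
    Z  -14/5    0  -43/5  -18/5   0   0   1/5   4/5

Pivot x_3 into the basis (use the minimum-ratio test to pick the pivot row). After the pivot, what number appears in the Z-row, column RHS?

Ratio test on column x_3 — row 1: (16/5)/(18/5) = 8/9; row 2: entry -1/5 ≤ 0; row 3: (4/5)/(2/5) = 2. Minimum is 8/9 at row 1 (u1 leaves); pivot element 18/5.
Divide row 1 by 18/5; eliminate column x_3 from the other rows.
Z-row update in column RHS: 4/5 − (-43/5)·(8/9) = 76/9.

76/9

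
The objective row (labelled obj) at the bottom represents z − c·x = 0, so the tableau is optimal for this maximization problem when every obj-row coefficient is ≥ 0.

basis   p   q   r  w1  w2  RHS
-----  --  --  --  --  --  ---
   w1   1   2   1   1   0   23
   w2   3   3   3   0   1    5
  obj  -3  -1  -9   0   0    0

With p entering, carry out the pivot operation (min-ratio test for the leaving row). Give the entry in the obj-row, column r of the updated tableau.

Ratio test on column p — row 1: 23/1 = 23; row 2: 5/3 = 5/3. Minimum is 5/3 at row 2 (w2 leaves); pivot element 3.
Divide row 2 by 3; eliminate column p from the other rows.
obj-row update in column r: -9 − (-3)·1 = -6.

-6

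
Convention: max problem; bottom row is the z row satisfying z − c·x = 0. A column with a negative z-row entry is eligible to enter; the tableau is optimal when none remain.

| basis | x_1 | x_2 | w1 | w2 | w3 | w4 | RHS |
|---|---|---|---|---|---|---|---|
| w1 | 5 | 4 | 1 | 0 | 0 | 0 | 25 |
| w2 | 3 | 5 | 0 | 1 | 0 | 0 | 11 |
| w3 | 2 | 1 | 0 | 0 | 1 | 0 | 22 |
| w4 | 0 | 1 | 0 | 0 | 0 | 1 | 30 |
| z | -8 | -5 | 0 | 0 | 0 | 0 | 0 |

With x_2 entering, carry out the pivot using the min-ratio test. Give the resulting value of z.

11

Ratio test on column x_2 — row 1: 25/4 = 25/4; row 2: 11/5 = 11/5; row 3: 22/1 = 22; row 4: 30/1 = 30. Minimum is 11/5 at row 2 (w2 leaves); pivot element 5.
Pivot on row 2; the z-row RHS becomes 0 − (-5)·(11/5) = 11.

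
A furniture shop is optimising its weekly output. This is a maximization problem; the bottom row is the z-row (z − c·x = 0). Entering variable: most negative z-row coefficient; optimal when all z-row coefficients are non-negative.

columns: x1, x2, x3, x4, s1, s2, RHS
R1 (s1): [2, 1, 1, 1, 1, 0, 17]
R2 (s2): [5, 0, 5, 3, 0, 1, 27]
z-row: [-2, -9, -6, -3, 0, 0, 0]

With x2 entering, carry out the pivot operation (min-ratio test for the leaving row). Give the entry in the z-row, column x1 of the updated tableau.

Ratio test on column x2 — row 1: 17/1 = 17; row 2: entry 0 ≤ 0. Minimum is 17 at row 1 (s1 leaves); pivot element 1.
Divide row 1 by 1; eliminate column x2 from the other rows.
z-row update in column x1: -2 − (-9)·2 = 16.

16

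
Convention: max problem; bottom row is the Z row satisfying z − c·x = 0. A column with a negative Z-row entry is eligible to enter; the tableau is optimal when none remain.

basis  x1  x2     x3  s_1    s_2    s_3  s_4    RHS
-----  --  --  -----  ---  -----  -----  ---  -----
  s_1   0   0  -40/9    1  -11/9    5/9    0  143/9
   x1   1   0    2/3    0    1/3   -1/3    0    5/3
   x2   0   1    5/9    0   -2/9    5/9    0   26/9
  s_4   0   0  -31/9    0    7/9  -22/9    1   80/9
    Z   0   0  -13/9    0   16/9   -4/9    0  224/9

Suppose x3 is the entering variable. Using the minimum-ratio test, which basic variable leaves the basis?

Column x3 entries and ratios — s_1: -40/9 ≤ 0, skip; x1: (5/3)/(2/3) = 5/2; x2: (26/9)/(5/9) = 26/5; s_4: -31/9 ≤ 0, skip.
Smallest ratio is 5/2 in the row of x1, so x1 leaves.

x1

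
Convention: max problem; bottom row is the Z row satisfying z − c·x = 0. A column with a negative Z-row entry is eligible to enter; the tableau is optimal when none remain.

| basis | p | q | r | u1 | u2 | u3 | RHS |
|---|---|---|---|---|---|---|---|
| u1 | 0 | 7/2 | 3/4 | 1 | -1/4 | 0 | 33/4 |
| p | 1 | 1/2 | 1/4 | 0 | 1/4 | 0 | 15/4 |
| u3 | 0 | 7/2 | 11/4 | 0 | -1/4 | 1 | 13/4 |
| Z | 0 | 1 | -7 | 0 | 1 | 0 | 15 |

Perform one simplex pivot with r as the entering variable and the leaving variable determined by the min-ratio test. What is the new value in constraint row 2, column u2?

Ratio test on column r — row 1: (33/4)/(3/4) = 11; row 2: (15/4)/(1/4) = 15; row 3: (13/4)/(11/4) = 13/11. Minimum is 13/11 at row 3 (u3 leaves); pivot element 11/4.
Divide row 3 by 11/4; eliminate column r from the other rows.
Row 2 update in column u2: 1/4 − (1/4)·(-1/11) = 3/11.

3/11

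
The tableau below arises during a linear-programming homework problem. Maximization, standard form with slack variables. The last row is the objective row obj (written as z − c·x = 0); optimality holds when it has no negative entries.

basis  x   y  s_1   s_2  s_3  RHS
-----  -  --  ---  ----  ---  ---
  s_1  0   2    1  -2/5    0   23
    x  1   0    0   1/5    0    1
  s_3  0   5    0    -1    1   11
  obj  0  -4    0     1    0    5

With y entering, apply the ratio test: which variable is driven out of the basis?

s_3

Column y entries and ratios — s_1: 23/2 = 23/2; x: 0 ≤ 0, skip; s_3: 11/5 = 11/5.
Smallest ratio is 11/5 in the row of s_3, so s_3 leaves.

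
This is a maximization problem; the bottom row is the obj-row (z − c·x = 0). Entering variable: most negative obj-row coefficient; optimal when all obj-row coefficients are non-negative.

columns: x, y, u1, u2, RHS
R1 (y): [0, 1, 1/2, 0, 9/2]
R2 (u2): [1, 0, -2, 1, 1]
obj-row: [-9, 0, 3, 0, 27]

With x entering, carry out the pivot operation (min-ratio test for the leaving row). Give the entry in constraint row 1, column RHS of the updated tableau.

Ratio test on column x — row 1: entry 0 ≤ 0; row 2: 1/1 = 1. Minimum is 1 at row 2 (u2 leaves); pivot element 1.
Divide row 2 by 1; eliminate column x from the other rows.
Row 1 update in column RHS: 9/2 − 0·1 = 9/2.

9/2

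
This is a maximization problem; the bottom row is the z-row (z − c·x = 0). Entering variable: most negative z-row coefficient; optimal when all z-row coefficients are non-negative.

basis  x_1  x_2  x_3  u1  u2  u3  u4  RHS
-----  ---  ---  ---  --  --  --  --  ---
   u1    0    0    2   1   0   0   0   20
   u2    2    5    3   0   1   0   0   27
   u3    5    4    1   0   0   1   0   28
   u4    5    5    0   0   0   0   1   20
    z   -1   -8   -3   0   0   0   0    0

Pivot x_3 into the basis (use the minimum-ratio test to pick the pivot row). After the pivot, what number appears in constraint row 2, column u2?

1/3

Ratio test on column x_3 — row 1: 20/2 = 10; row 2: 27/3 = 9; row 3: 28/1 = 28; row 4: entry 0 ≤ 0. Minimum is 9 at row 2 (u2 leaves); pivot element 3.
Divide row 2 by 3; eliminate column x_3 from the other rows.
In the new row 2, the u2 entry is the old entry divided by the pivot: 1/3 = 1/3.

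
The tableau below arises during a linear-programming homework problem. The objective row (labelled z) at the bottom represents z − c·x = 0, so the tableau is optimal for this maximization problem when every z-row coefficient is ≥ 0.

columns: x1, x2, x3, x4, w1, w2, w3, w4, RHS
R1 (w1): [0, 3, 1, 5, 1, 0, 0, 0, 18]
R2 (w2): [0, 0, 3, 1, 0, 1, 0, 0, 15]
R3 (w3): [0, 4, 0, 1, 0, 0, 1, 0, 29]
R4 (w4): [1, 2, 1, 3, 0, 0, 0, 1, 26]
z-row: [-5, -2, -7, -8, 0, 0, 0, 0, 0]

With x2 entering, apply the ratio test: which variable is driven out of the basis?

w1

Column x2 entries and ratios — w1: 18/3 = 6; w2: 0 ≤ 0, skip; w3: 29/4 = 29/4; w4: 26/2 = 13.
Smallest ratio is 6 in the row of w1, so w1 leaves.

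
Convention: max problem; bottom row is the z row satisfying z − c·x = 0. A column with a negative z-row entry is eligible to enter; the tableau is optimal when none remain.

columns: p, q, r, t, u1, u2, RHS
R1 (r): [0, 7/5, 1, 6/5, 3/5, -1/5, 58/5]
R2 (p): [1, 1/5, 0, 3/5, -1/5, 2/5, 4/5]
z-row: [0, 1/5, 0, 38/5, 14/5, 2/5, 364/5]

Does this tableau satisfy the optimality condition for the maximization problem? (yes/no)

Every z-row coefficient is ≥ 0, so the tableau is optimal.

yes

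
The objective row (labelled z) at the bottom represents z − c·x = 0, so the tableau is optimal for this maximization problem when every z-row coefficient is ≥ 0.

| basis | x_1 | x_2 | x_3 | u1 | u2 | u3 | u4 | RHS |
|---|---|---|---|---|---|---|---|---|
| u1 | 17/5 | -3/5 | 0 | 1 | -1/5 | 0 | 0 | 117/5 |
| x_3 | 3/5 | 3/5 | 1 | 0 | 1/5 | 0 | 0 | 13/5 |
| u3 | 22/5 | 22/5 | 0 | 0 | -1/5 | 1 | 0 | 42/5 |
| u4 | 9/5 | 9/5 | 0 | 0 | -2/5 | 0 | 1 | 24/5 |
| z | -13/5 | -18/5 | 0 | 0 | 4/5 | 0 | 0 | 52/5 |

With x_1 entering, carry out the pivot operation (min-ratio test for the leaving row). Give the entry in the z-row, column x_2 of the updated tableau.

Ratio test on column x_1 — row 1: (117/5)/(17/5) = 117/17; row 2: (13/5)/(3/5) = 13/3; row 3: (42/5)/(22/5) = 21/11; row 4: (24/5)/(9/5) = 8/3. Minimum is 21/11 at row 3 (u3 leaves); pivot element 22/5.
Divide row 3 by 22/5; eliminate column x_1 from the other rows.
z-row update in column x_2: -18/5 − (-13/5)·1 = -1.

-1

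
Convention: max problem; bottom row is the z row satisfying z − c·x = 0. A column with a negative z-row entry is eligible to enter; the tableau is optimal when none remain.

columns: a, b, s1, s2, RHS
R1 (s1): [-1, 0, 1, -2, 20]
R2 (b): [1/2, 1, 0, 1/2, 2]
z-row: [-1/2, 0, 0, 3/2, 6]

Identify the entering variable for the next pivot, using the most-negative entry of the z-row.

a

Negative z-row entries: a: -1/2.
The most negative is -1/2 in column a, so a enters.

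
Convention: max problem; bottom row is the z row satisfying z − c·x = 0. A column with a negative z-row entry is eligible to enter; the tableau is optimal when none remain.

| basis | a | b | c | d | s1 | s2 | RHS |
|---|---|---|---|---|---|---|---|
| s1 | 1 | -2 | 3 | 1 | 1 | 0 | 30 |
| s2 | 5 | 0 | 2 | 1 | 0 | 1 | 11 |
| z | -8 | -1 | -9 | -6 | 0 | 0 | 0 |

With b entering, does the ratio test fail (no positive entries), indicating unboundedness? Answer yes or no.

yes

Every constraint-row entry in column b is ≤ 0, so increasing b is unbounded.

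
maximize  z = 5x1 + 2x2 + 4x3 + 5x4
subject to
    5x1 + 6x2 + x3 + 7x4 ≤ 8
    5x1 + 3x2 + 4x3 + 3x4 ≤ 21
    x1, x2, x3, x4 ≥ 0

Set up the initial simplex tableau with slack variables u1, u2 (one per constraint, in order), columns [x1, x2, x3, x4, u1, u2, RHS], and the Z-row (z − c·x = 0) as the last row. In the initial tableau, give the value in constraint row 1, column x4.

7

Constraint 1 has coefficient 7 on x4.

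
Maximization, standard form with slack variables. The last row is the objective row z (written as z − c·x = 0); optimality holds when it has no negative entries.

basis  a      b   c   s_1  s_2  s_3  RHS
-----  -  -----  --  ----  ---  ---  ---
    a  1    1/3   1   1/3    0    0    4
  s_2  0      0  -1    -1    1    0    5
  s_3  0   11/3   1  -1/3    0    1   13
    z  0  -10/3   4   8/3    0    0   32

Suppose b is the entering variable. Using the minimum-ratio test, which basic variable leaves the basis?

Column b entries and ratios — a: 4/(1/3) = 12; s_2: 0 ≤ 0, skip; s_3: 13/(11/3) = 39/11.
Smallest ratio is 39/11 in the row of s_3, so s_3 leaves.

s_3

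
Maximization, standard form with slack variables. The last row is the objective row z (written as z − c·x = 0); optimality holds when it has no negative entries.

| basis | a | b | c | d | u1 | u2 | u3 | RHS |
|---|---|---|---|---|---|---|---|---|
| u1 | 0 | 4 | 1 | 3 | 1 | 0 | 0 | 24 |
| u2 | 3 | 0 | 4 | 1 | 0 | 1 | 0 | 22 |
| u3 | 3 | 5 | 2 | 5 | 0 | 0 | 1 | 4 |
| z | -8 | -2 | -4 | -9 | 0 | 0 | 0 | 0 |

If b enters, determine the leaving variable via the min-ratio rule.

Column b entries and ratios — u1: 24/4 = 6; u2: 0 ≤ 0, skip; u3: 4/5 = 4/5.
Smallest ratio is 4/5 in the row of u3, so u3 leaves.

u3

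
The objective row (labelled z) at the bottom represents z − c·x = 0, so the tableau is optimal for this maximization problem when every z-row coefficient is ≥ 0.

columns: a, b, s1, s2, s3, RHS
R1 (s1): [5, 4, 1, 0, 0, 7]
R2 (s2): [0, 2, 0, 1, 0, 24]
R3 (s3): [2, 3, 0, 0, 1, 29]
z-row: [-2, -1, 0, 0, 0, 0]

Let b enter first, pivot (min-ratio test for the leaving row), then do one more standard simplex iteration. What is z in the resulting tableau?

14/5

Ratio test on column b — row 1: 7/4 = 7/4; row 2: 24/2 = 12; row 3: 29/3 = 29/3. Minimum is 7/4 at row 1 (s1 leaves); pivot element 4.
Pivot on row 1; the z-row RHS becomes 0 − (-1)·(7/4) = 7/4.
Next entering variable (most negative z-row entry -3/4): a.
Ratio test on column a — row 1: (7/4)/(5/4) = 7/5; row 2: entry -5/2 ≤ 0; row 3: entry -7/4 ≤ 0. Minimum is 7/5 at row 1 (b leaves); pivot element 5/4.
After the second pivot the z-row RHS is 7/4 − (-3/4)·(7/5) = 14/5.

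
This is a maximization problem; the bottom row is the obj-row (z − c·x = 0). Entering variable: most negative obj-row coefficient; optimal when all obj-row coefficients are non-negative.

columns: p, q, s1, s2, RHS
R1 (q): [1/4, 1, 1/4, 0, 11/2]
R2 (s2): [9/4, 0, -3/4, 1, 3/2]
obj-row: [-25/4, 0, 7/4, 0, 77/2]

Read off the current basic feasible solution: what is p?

p is not in the basis, so in the current basic feasible solution p = 0.

0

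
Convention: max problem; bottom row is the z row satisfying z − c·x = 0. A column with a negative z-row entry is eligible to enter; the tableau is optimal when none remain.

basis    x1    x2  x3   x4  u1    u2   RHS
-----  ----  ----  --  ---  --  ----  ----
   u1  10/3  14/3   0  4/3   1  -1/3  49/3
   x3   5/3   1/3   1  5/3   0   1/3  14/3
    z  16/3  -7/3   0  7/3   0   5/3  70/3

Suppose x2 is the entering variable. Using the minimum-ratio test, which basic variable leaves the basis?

u1

Column x2 entries and ratios — u1: (49/3)/(14/3) = 7/2; x3: (14/3)/(1/3) = 14.
Smallest ratio is 7/2 in the row of u1, so u1 leaves.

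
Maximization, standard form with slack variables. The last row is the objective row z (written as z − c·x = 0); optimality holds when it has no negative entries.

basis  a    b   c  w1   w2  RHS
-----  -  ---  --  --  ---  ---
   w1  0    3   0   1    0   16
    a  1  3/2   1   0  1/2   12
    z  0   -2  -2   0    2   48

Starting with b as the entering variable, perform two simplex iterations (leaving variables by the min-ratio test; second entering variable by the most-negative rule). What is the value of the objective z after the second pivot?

200/3

Ratio test on column b — row 1: 16/3 = 16/3; row 2: 12/(3/2) = 8. Minimum is 16/3 at row 1 (w1 leaves); pivot element 3.
Pivot on row 1; the z-row RHS becomes 48 − (-2)·(16/3) = 176/3.
Next entering variable (most negative z-row entry -2): c.
Ratio test on column c — row 1: entry 0 ≤ 0; row 2: 4/1 = 4. Minimum is 4 at row 2 (a leaves); pivot element 1.
After the second pivot the z-row RHS is 176/3 − (-2)·4 = 200/3.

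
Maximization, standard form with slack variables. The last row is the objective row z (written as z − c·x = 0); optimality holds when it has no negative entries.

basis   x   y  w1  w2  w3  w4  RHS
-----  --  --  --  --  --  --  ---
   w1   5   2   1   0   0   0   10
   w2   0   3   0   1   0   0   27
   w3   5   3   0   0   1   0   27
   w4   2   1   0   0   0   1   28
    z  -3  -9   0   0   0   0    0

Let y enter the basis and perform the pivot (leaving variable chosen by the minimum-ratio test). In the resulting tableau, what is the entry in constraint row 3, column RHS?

Ratio test on column y — row 1: 10/2 = 5; row 2: 27/3 = 9; row 3: 27/3 = 9; row 4: 28/1 = 28. Minimum is 5 at row 1 (w1 leaves); pivot element 2.
Divide row 1 by 2; eliminate column y from the other rows.
Row 3 update in column RHS: 27 − 3·5 = 12.

12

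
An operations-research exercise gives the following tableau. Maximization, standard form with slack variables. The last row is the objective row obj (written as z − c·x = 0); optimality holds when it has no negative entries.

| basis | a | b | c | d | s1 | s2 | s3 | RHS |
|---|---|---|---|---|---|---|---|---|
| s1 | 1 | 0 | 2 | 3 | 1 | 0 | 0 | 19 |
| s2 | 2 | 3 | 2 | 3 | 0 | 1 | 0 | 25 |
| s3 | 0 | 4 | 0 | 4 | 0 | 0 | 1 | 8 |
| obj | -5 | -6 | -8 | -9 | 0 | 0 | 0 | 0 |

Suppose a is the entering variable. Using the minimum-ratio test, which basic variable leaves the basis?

s2

Column a entries and ratios — s1: 19/1 = 19; s2: 25/2 = 25/2; s3: 0 ≤ 0, skip.
Smallest ratio is 25/2 in the row of s2, so s2 leaves.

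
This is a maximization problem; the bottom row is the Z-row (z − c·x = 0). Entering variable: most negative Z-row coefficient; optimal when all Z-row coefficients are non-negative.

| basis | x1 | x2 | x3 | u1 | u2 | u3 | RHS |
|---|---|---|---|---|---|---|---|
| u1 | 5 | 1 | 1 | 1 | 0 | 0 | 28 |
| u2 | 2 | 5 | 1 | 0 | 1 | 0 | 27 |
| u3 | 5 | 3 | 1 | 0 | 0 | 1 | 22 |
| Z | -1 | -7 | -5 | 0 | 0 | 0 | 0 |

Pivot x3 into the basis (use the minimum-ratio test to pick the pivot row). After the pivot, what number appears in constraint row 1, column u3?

Ratio test on column x3 — row 1: 28/1 = 28; row 2: 27/1 = 27; row 3: 22/1 = 22. Minimum is 22 at row 3 (u3 leaves); pivot element 1.
Divide row 3 by 1; eliminate column x3 from the other rows.
Row 1 update in column u3: 0 − 1·1 = -1.

-1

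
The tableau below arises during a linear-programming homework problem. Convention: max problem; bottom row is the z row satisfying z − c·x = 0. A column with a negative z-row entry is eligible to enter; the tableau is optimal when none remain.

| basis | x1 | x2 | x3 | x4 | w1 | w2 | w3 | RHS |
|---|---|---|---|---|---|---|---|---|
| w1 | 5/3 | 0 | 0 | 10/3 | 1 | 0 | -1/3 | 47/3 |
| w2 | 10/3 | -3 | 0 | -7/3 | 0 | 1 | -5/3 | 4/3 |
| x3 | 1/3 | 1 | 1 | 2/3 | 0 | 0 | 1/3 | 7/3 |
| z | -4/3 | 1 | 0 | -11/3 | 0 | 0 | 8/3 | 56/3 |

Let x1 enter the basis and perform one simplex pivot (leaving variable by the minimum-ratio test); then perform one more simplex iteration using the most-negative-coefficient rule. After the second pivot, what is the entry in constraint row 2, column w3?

-1/9

Ratio test on column x1 — row 1: (47/3)/(5/3) = 47/5; row 2: (4/3)/(10/3) = 2/5; row 3: (7/3)/(1/3) = 7. Minimum is 2/5 at row 2 (w2 leaves); pivot element 10/3.
Divide row 2 by 10/3; eliminate column x1 from the other rows.
Second iteration: most negative z-row entry is -23/5 in column x4, so x4 enters.
Ratio test on column x4 — row 1: 15/(9/2) = 10/3; row 2: entry -7/10 ≤ 0; row 3: (11/5)/(9/10) = 22/9. Minimum is 22/9 at row 3 (x3 leaves); pivot element 9/10.
Divide row 3 by 9/10; eliminate column x4 from the other rows.
After both pivots, the entry at constraint row 2, column w3 is -1/9.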